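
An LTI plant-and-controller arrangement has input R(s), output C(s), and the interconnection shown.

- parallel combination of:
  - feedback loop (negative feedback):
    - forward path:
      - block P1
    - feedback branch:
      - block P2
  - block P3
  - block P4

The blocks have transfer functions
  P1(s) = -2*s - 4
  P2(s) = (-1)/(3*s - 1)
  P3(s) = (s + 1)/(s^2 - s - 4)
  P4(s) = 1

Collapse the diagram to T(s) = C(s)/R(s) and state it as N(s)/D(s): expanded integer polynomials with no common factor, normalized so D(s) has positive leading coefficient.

Step 1 - collapse the loop (P1 forward, P2 return), giving (-6*s^2 - 10*s + 4)/(5*s + 3)
Step 2 - combine [P1/(1+P1*P2)], P3, P4 in parallel, giving the overall T(s)

Hence the answer: (-6*s^4 + s^3 + 41*s^2 + 21*s - 25)/(5*s^3 - 2*s^2 - 23*s - 12)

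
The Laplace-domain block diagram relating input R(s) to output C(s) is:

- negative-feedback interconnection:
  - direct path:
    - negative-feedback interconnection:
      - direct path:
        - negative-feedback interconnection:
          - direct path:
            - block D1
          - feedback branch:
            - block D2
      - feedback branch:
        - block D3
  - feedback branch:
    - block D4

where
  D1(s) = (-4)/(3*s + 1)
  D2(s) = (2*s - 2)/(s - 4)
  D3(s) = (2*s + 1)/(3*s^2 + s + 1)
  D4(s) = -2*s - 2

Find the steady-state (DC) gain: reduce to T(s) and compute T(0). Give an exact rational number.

Step 1: apply the feedback formula to D1, D2 gives (16 - 4*s)/(3*s^2 - 19*s + 4)
Step 2: reduce the feedback loop with forward [D1/(1+D1*D2)] and return D3 gives (-12*s^3 + 44*s^2 + 12*s + 16)/(9*s^4 - 54*s^3 - 12*s^2 + 13*s + 20)
Step 3: feedback reduction of [[D1/(1+D1*D2)]/(1+[D1/(1+D1*D2)]*D3)], D4 gives (-12*s^3 + 44*s^2 + 12*s + 16)/(33*s^4 - 118*s^3 - 124*s^2 - 43*s - 12)
That last expression is T(s); at s = 0 only the constant terms survive, so T(0) = 16/(-12) = -4/3.

Hence the answer: -4/3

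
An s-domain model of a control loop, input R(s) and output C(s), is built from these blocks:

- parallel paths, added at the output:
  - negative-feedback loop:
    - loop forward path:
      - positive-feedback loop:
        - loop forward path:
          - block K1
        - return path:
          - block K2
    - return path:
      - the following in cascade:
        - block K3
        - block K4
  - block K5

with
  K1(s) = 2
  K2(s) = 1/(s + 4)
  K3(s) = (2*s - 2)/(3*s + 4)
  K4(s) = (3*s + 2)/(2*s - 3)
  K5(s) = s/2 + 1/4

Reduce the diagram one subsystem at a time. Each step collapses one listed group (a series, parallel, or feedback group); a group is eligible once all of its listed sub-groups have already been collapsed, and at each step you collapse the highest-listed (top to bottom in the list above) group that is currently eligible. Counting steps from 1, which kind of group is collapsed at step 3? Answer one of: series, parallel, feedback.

Step 1 - reduce the feedback loop with forward K1 and return K2
Step 2 - multiply K3, K4 (series)
Step 3 - feedback reduction of [K1/(1-K1*K2)], (K3*K4)
Step 4 - add [[K1/(1-K1*K2)]/(1+[K1/(1-K1*K2)]*(K3*K4))], K5 (parallel)
Step 3 collapses a feedback group.

Answer: feedback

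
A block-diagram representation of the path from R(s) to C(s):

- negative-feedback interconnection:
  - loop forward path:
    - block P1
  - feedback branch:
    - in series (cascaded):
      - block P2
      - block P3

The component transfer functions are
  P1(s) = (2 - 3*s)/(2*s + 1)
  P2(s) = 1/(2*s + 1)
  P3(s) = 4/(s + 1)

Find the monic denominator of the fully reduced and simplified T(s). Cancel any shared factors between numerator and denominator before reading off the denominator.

Step 1 - combine P2, P3 in series = 4/(2*s^2 + 3*s + 1)
Step 2 - reduce the feedback loop with forward P1 and return (P2*P3) = (-6*s^3 - 5*s^2 + 3*s + 2)/(4*s^3 + 8*s^2 - 7*s + 9)
Step 2 gives the fully reduced T(s), with no common factor left to cancel. The denominator's leading coefficient is 4, so divide each of its coefficients by 4 to get the monic form.

Hence the answer: s^3 + 2*s^2 - 7*s/4 + 9/4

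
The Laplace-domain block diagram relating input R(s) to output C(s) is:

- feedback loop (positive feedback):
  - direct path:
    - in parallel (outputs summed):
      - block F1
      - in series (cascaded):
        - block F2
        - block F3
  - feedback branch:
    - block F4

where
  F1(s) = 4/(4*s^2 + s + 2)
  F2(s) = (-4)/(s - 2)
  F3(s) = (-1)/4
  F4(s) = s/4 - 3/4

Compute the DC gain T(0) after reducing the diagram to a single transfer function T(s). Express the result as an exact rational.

Reducing step by step:

Step 1: reduce the series chain F2, F3: 1/(s - 2)
Step 2: add F1, (F2*F3) (parallel): (4*s^2 + 5*s - 6)/(4*s^3 - 7*s^2 - 4)
Step 3: feedback reduction of (F1+(F2*F3)), F4: (16*s^2 + 20*s - 24)/(12*s^3 - 21*s^2 + 21*s - 34)
Evaluating the step-3 result (the overall T(s)) at s = 0 gives T(0) = -24/(-34) = 12/17.

Answer: 12/17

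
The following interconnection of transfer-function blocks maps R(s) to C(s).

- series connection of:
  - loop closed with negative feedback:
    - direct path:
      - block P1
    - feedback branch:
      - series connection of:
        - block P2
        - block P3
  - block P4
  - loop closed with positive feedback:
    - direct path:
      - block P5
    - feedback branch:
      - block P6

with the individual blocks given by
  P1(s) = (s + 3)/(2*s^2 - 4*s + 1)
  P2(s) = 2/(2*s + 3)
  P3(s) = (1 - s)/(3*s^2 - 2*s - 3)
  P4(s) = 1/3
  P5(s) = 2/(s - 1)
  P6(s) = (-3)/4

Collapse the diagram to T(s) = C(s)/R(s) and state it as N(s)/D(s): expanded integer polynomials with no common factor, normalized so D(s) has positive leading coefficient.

1. series reduction of P2, P3 = (2 - 2*s)/(6*s^3 + 5*s^2 - 12*s - 9)
2. close the feedback loop around P1, (P2*P3) = (6*s^4 + 23*s^3 + 3*s^2 - 45*s - 27)/(12*s^5 - 14*s^4 - 38*s^3 + 33*s^2 + 20*s - 3)
3. collapse the loop (P5 forward, P6 return) = 4/(2*s + 1)
4. reduce the series chain [P1/(1+P1*(P2*P3))], P4, [P5/(1-P5*P6)] - this is the overall T(s), already in the required normalized form

Hence the answer: (24*s^4 + 92*s^3 + 12*s^2 - 180*s - 108)/(72*s^6 - 48*s^5 - 270*s^4 + 84*s^3 + 219*s^2 + 42*s - 9)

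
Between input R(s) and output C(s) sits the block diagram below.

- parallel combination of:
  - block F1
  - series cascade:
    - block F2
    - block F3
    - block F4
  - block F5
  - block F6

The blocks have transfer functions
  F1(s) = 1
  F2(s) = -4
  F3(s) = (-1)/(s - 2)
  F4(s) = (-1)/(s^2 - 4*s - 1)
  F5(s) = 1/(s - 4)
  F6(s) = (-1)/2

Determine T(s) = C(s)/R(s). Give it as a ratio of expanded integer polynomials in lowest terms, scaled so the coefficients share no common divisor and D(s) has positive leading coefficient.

First reduce the diagram to T(s).

Step 1. cascade F2, F3, F4 = (-4)/(s^3 - 6*s^2 + 7*s + 2)
Step 2. sum the parallel branches F1, (F2*F3*F4), F5, F6: this yields T(s), and no further normalization is needed

Answer: (s^4 - 8*s^3 + 19*s^2 - 20*s + 28)/(2*s^4 - 20*s^3 + 62*s^2 - 52*s - 16)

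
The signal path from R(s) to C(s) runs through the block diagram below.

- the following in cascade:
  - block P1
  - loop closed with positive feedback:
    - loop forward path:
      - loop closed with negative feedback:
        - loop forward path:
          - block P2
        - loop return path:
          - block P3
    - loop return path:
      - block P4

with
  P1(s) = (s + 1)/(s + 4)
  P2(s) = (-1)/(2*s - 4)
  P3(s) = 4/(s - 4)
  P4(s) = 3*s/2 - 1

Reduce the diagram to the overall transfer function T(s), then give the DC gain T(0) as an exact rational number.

Step 1 - apply the feedback formula to P2, P3 -> (4 - s)/(2*s^2 - 12*s + 12)
Step 2 - close the feedback loop around [P2/(1+P2*P3)], P4 -> (8 - 2*s)/(7*s^2 - 38*s + 32)
Step 3 - reduce the series chain P1, [[P2/(1+P2*P3)]/(1-[P2/(1+P2*P3)]*P4)] -> (-2*s^2 + 6*s + 8)/(7*s^3 - 10*s^2 - 120*s + 128)
Evaluating the step-3 result (the overall T(s)) at s = 0 gives T(0) = 8/128 = 1/16.

Therefore the answer is 1/16.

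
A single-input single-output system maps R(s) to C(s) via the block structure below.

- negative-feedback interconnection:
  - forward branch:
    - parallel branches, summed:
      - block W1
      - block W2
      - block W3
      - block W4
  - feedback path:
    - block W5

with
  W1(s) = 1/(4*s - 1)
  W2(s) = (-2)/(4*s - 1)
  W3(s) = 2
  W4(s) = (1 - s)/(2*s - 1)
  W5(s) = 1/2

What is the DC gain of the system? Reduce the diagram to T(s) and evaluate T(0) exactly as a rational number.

First reduce the diagram to T(s).

Step 1. add W1, W2, W3, W4 (parallel): (12*s^2 - 9*s + 2)/(8*s^2 - 6*s + 1)
Step 2. collapse the loop ((W1+W2+W3+W4) forward, W5 return): (24*s^2 - 18*s + 4)/(28*s^2 - 21*s + 4)
Step 2 gives the overall T(s). Then T(0) = 4/4 = 1.

Answer: 1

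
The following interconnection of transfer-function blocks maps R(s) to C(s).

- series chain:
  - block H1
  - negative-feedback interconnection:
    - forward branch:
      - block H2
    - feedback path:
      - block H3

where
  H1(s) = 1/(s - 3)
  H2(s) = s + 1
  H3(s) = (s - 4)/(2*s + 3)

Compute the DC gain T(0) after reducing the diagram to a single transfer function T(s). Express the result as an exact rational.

The answer is 1.

Reasoning:
Step 1 - feedback reduction of H2, H3; result (2*s^2 + 5*s + 3)/(s^2 - s - 1)
Step 2 - reduce the series chain H1, [H2/(1+H2*H3)]; result (2*s^2 + 5*s + 3)/(s^3 - 4*s^2 + 2*s + 3)
Evaluating the step-2 result (the overall T(s)) at s = 0 gives T(0) = 3/3 = 1.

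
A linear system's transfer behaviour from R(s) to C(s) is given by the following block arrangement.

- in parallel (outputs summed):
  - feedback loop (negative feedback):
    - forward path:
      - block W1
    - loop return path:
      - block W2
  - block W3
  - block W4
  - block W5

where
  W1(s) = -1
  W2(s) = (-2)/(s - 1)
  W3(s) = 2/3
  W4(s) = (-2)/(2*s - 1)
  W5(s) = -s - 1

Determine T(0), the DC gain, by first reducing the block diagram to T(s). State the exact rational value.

The answer is 8/3.

Reasoning:
1. apply the feedback formula to W1, W2: (1 - s)/(s + 1)
2. add [W1/(1+W1*W2)], W3, W4, W5 (parallel): (-6*s^3 - 11*s^2 + 5*s - 8)/(6*s^2 + 3*s - 3)
The step-2 result is T(s). Setting s = 0: T(0) = -8/(-3) = 8/3.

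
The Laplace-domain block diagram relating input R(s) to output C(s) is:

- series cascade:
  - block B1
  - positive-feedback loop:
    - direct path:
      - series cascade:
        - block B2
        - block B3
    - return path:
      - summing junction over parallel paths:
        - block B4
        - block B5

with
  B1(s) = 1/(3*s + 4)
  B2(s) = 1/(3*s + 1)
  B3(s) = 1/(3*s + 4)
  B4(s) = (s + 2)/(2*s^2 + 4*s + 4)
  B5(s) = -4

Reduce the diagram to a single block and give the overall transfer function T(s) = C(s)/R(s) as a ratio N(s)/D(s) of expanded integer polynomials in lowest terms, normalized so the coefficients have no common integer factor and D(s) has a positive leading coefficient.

Step 1. reduce the series chain B2, B3: 1/(9*s^2 + 15*s + 4)
Step 2. parallel reduction of B4, B5: (-8*s^2 - 15*s - 14)/(2*s^2 + 4*s + 4)
Step 3. feedback reduction of (B2*B3), (B4+B5): (2*s^2 + 4*s + 4)/(18*s^4 + 66*s^3 + 112*s^2 + 91*s + 30)
Step 4. cascade B1, [(B2*B3)/(1-(B2*B3)*(B4+B5))]; the result is T(s) itself (integer coefficients, no common factor, positive leading denominator coefficient)

Therefore the answer is (2*s^2 + 4*s + 4)/(54*s^5 + 270*s^4 + 600*s^3 + 721*s^2 + 454*s + 120).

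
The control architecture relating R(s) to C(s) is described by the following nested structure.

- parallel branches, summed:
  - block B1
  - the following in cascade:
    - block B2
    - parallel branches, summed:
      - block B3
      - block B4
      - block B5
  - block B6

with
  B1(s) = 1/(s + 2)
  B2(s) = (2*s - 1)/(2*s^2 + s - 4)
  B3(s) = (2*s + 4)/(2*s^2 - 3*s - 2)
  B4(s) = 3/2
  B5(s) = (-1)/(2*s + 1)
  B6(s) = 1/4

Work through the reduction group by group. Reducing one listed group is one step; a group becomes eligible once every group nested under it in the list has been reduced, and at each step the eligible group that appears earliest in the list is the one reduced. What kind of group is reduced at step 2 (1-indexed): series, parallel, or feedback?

Answer: series

Working:
Step 1 - add B3, B4, B5 (parallel)
Step 2 - cascade B2, (B3+B4+B5)
Step 3 - reduce the parallel group B1, (B2*(B3+B4+B5)), B6
Step 2 collapses a series group.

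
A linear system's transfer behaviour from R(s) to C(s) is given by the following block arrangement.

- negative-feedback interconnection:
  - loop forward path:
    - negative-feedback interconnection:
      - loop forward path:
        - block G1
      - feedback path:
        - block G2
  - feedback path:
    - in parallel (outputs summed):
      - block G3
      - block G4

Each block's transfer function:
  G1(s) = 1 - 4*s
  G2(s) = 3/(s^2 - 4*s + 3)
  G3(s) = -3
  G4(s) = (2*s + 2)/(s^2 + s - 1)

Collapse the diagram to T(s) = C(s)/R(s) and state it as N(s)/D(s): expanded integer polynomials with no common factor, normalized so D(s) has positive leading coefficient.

1. close the feedback loop around G1, G2; result (-4*s^3 + 17*s^2 - 16*s + 3)/(s^2 - 16*s + 6)
2. add G3, G4 (parallel); result (-3*s^2 - s + 5)/(s^2 + s - 1)
3. feedback reduction of [G1/(1+G1*G2)], (G3+G4) - this is the overall T(s), already in the required normalized form

Hence the answer: (-4*s^5 + 13*s^4 + 5*s^3 - 30*s^2 + 19*s - 3)/(12*s^5 - 46*s^4 - 4*s^3 + 81*s^2 - 61*s + 9)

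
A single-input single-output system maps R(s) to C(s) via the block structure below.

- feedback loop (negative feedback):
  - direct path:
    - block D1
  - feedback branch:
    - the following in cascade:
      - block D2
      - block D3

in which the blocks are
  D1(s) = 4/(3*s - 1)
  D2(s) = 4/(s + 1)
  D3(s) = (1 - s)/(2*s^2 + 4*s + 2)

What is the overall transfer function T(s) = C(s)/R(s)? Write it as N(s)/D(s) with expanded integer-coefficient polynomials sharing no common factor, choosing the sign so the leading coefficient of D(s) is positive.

[1] reduce the series chain D2, D3 = (2 - 2*s)/(s^3 + 3*s^2 + 3*s + 1)
[2] apply the feedback formula to D1, (D2*D3): this yields T(s), and no further normalization is needed

Hence the answer: (4*s^3 + 12*s^2 + 12*s + 4)/(3*s^4 + 8*s^3 + 6*s^2 - 8*s + 7)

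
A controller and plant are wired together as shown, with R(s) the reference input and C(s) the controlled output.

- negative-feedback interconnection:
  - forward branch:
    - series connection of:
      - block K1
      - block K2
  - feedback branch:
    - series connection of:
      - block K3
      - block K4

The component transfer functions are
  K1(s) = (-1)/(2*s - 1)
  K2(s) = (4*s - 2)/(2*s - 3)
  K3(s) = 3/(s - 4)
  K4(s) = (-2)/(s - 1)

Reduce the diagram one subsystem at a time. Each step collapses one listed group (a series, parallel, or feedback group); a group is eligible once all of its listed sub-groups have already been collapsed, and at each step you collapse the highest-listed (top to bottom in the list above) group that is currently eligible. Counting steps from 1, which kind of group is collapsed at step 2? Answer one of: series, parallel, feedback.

Answer: series

Working:
[1] multiply K1, K2 (series)
[2] series reduction of K3, K4
[3] feedback reduction of (K1*K2), (K3*K4)
Step 2 collapses a series group.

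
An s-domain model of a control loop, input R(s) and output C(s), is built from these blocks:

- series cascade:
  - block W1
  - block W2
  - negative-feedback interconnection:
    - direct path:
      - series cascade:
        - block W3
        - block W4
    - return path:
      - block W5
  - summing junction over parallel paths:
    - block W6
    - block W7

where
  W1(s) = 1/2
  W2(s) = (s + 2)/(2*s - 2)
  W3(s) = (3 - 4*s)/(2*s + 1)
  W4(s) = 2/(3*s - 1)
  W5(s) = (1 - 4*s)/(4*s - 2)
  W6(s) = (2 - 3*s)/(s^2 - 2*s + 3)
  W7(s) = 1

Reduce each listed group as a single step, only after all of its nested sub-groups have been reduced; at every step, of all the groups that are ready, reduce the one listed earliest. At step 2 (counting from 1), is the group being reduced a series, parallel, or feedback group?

Answer: feedback

Working:
Step 1: combine W3, W4 in series
Step 2: apply the feedback formula to (W3*W4), W5
Step 3: sum the parallel branches W6, W7
Step 4: cascade W1, W2, [(W3*W4)/(1+(W3*W4)*W5)], (W6+W7)
So the answer for step 2 is feedback.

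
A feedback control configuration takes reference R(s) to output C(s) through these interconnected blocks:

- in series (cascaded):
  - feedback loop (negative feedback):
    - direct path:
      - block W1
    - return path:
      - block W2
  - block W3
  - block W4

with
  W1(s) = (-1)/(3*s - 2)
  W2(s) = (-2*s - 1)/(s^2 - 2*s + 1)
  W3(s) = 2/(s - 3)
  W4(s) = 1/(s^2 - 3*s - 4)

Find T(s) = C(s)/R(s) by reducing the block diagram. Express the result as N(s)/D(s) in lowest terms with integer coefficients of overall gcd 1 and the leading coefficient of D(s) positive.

First reduce the diagram to T(s).

Step 1 - close the feedback loop around W1, W2 -> (-s^2 + 2*s - 1)/(3*s^3 - 8*s^2 + 9*s - 1)
Step 2 - multiply [W1/(1+W1*W2)], W3, W4 (series), giving the overall T(s)

Answer: (-2*s^2 + 4*s - 2)/(3*s^6 - 26*s^5 + 72*s^4 - 59*s^3 - 45*s^2 + 103*s - 12)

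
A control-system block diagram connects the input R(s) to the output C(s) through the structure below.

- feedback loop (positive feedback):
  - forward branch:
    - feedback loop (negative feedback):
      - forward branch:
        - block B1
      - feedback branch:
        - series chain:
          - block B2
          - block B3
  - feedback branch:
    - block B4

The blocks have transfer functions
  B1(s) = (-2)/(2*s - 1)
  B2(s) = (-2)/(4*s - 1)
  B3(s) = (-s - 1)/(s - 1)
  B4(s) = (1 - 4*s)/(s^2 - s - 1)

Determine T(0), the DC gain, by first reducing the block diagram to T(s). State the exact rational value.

Answer: 2/7

Working:
Step 1. multiply B2, B3 (series); result (2*s + 2)/(4*s^2 - 5*s + 1)
Step 2. apply the feedback formula to B1, (B2*B3); result (-8*s^2 + 10*s - 2)/(8*s^3 - 14*s^2 + 3*s - 5)
Step 3. close the feedback loop around [B1/(1+B1*(B2*B3))], B4; result (-8*s^4 + 18*s^3 - 4*s^2 - 8*s + 2)/(8*s^5 - 22*s^4 - 23*s^3 + 54*s^2 - 16*s + 7)
That last expression is T(s); at s = 0 only the constant terms survive, so T(0) = 2/7.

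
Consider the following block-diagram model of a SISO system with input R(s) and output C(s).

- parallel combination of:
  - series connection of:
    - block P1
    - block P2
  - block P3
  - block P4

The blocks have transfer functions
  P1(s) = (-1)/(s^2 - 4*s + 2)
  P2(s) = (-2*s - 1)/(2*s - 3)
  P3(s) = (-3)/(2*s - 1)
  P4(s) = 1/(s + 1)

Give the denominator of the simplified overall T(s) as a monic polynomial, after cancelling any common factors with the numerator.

Answer: s^5 - 5*s^4 + 19*s^3/4 + 15*s^2/4 - 11*s/2 + 3/2

Working:
Step 1: reduce the series chain P1, P2 = (2*s + 1)/(2*s^3 - 11*s^2 + 16*s - 6)
Step 2: reduce the parallel group (P1*P2), P3, P4 = (-2*s^4 + 7*s^3 + 32*s^2 - 59*s + 23)/(4*s^5 - 20*s^4 + 19*s^3 + 15*s^2 - 22*s + 6)
No further cancellation is possible in the step-2 result, so that is T(s). Its denominator becomes monic after dividing by the leading coefficient 4.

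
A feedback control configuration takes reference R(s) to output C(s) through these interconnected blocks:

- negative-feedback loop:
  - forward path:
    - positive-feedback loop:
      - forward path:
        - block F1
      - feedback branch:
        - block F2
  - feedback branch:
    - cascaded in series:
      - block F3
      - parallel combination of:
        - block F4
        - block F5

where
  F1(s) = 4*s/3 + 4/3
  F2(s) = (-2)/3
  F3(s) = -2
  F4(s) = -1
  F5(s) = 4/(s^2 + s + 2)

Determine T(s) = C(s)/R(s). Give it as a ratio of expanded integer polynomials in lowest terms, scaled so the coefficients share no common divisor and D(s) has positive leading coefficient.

The answer is (12*s^3 + 24*s^2 + 36*s + 24)/(32*s^3 + 73*s^2 + 9*s - 14).

Reasoning:
1. reduce the feedback loop with forward F1 and return F2; result (12*s + 12)/(8*s + 17)
2. add F4, F5 (parallel); result (-s^2 - s + 2)/(s^2 + s + 2)
3. reduce the series chain F3, (F4+F5); result (2*s^2 + 2*s - 4)/(s^2 + s + 2)
4. feedback reduction of [F1/(1-F1*F2)], (F3*(F4+F5)), which is the overall transfer function T(s) = C(s)/R(s) in lowest terms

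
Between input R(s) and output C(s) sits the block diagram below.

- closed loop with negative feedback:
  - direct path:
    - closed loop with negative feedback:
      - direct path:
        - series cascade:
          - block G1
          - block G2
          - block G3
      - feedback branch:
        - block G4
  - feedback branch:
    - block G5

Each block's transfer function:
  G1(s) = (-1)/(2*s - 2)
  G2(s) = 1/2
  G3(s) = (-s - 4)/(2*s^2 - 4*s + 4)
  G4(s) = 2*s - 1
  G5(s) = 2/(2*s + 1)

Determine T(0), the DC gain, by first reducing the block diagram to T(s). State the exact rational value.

Step 1. multiply G1, G2, G3 (series) -> (s + 4)/(8*s^3 - 24*s^2 + 32*s - 16)
Step 2. reduce the feedback loop with forward (G1*G2*G3) and return G4 -> (s + 4)/(8*s^3 - 22*s^2 + 39*s - 20)
Step 3. close the feedback loop around [(G1*G2*G3)/(1+(G1*G2*G3)*G4)], G5 -> (2*s^2 + 9*s + 4)/(16*s^4 - 36*s^3 + 56*s^2 + s - 12)
That last expression is T(s); at s = 0 only the constant terms survive, so T(0) = 4/(-12) = -1/3.

Therefore the answer is -1/3.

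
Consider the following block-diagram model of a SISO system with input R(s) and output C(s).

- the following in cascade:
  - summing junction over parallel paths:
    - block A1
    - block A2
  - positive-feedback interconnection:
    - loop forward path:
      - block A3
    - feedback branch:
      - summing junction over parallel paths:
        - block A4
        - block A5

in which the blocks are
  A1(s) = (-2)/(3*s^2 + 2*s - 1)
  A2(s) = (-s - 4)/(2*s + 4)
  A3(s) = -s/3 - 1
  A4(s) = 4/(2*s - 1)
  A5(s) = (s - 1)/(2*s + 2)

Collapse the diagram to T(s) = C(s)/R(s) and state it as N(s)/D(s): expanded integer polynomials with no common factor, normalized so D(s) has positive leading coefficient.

Step 1: combine A1, A2 in parallel gives (-3*s^3 - 14*s^2 - 11*s - 4)/(6*s^3 + 16*s^2 + 6*s - 4)
Step 2: combine A4, A5 in parallel gives (2*s^2 + 5*s + 9)/(4*s^2 + 2*s - 2)
Step 3: reduce the feedback loop with forward A3 and return (A4+A5) gives (-4*s^3 - 14*s^2 - 4*s + 6)/(2*s^3 + 23*s^2 + 30*s + 21)
Step 4: cascade (A1+A2), [A3/(1-A3*(A4+A5))] - this is the overall T(s), already in the required normalized form

Therefore the answer is (6*s^5 + 43*s^4 + 83*s^3 + 21*s^2 - 13*s - 12)/(6*s^5 + 79*s^4 + 201*s^3 + 167*s^2 + 45*s - 42).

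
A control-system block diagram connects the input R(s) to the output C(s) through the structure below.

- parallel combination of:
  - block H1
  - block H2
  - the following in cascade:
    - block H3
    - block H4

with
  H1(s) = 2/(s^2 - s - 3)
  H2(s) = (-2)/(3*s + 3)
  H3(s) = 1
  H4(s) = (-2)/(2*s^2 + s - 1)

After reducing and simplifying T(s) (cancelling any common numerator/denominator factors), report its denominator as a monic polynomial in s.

First reduce the diagram to T(s).

Step 1: series reduction of H3, H4 -> (-2)/(2*s^2 + s - 1)
Step 2: combine H1, H2, (H3*H4) in parallel -> (-4*s^2 + 16*s + 6)/(6*s^3 - 9*s^2 - 15*s + 9)
No further cancellation is possible in the step-2 result, so that is T(s). Its denominator becomes monic after dividing by the leading coefficient 6.

Answer: s^3 - 3*s^2/2 - 5*s/2 + 3/2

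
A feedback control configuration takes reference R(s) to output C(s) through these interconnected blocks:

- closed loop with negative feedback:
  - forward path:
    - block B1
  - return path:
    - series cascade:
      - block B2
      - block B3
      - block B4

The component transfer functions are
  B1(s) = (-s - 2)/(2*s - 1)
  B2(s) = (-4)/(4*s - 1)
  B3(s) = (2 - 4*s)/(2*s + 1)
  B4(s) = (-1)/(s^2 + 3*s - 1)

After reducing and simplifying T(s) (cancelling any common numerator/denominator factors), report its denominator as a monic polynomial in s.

Reducing step by step:

(1) multiply B2, B3, B4 (series): (8 - 16*s)/(8*s^4 + 26*s^3 - 3*s^2 - 5*s + 1)
(2) reduce the feedback loop with forward B1 and return (B2*B3*B4): (-8*s^5 - 42*s^4 - 49*s^3 + 11*s^2 + 9*s - 2)/(16*s^5 + 44*s^4 - 32*s^3 + 9*s^2 + 31*s - 17)
Step 2 gives the fully reduced T(s), with no common factor left to cancel. The denominator's leading coefficient is 16, so divide each of its coefficients by 16 to get the monic form.

Answer: s^5 + 11*s^4/4 - 2*s^3 + 9*s^2/16 + 31*s/16 - 17/16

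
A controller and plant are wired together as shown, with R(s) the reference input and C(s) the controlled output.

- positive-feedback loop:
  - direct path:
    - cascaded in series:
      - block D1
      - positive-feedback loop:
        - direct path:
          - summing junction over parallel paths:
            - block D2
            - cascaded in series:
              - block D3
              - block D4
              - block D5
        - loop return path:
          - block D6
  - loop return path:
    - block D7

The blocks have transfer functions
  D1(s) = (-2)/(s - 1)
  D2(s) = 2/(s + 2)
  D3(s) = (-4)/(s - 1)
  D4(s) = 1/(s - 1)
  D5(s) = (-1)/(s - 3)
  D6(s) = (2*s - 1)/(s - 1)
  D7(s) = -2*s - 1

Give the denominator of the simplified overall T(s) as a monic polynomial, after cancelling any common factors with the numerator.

The answer is s^5 - 16*s^4 + 58*s^3 - 84*s^2 - 47*s + 4.

Reasoning:
(1) multiply D3, D4, D5 (series): 4/(s^3 - 5*s^2 + 7*s - 3)
(2) add D2, (D3*D4*D5) (parallel): (2*s^3 - 10*s^2 + 18*s + 2)/(s^4 - 3*s^3 - 3*s^2 + 11*s - 6)
(3) apply the feedback formula to (D2+(D3*D4*D5)), D6: (2*s^4 - 12*s^3 + 28*s^2 - 16*s - 2)/(s^5 - 8*s^4 + 22*s^3 - 32*s^2 - 3*s + 8)
(4) cascade D1, [(D2+(D3*D4*D5))/(1-(D2+(D3*D4*D5))*D6)]: (-4*s^3 + 20*s^2 - 36*s - 4)/(s^5 - 8*s^4 + 22*s^3 - 32*s^2 - 3*s + 8)
(5) feedback reduction of (D1*[(D2+(D3*D4*D5))/(1-(D2+(D3*D4*D5))*D6)]), D7: (-4*s^3 + 20*s^2 - 36*s - 4)/(s^5 - 16*s^4 + 58*s^3 - 84*s^2 - 47*s + 4)
Step 5 gives the fully reduced T(s), with no common factor left to cancel. The denominator is already monic (leading coefficient 1).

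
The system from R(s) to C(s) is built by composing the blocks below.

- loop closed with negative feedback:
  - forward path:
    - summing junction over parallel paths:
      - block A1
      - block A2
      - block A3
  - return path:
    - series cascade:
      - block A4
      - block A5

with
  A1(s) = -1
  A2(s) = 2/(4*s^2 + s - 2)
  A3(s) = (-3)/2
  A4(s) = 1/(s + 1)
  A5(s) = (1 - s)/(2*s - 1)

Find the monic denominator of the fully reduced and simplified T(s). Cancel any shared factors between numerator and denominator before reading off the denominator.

Reducing step by step:

(1) sum the parallel branches A1, A2, A3: (-20*s^2 - 5*s + 14)/(8*s^2 + 2*s - 4)
(2) series reduction of A4, A5: (1 - s)/(2*s^2 + s - 1)
(3) apply the feedback formula to (A1+A2+A3), (A4*A5): (-40*s^4 - 30*s^3 + 43*s^2 + 19*s - 14)/(16*s^4 + 32*s^3 - 29*s^2 - 25*s + 18)
T(s) is the step-3 result (common factors already cancelled). Leading coefficient of the denominator: 16. Divide through by 16 for the monic polynomial.

Answer: s^4 + 2*s^3 - 29*s^2/16 - 25*s/16 + 9/8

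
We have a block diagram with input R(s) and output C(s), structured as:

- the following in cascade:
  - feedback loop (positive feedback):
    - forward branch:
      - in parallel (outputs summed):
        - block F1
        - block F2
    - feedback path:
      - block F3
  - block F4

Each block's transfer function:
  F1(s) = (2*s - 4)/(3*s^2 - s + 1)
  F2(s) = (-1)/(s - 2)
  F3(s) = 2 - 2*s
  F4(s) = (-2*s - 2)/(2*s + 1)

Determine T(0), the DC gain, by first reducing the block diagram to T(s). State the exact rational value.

Reducing step by step:

1. sum the parallel branches F1, F2: (-s^2 - 7*s + 7)/(3*s^3 - 7*s^2 + 3*s - 2)
2. feedback reduction of (F1+F2), F3: (-s^2 - 7*s + 7)/(s^3 - 19*s^2 + 31*s - 16)
3. series reduction of [(F1+F2)/(1-(F1+F2)*F3)], F4: (2*s^3 + 16*s^2 - 14)/(2*s^4 - 37*s^3 + 43*s^2 - s - 16)
That last expression is T(s); at s = 0 only the constant terms survive, so T(0) = -14/(-16) = 7/8.

Answer: 7/8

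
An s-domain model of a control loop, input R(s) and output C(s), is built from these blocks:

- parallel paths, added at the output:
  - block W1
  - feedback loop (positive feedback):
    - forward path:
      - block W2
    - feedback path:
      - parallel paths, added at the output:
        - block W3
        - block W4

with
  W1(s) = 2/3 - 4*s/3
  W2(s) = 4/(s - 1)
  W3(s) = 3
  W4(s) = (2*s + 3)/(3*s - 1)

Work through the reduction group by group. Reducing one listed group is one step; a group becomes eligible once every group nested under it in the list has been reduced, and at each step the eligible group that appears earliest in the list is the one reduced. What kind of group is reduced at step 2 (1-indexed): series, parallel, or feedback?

The answer is feedback.

Reasoning:
Step 1: add W3, W4 (parallel)
Step 2: collapse the loop (W2 forward, (W3+W4) return)
Step 3: combine W1, [W2/(1-W2*(W3+W4))] in parallel
Step 2 collapses a feedback group.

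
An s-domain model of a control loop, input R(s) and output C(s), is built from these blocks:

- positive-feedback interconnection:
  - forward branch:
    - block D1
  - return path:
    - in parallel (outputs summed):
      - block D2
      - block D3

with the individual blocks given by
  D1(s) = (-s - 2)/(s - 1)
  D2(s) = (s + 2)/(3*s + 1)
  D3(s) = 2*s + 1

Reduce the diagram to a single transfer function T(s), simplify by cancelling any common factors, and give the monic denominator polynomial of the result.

(1) combine D2, D3 in parallel, giving (6*s^2 + 6*s + 3)/(3*s + 1)
(2) reduce the feedback loop with forward D1 and return (D2+D3), giving (-3*s^2 - 7*s - 2)/(6*s^3 + 21*s^2 + 13*s + 5)
T(s) is the step-2 result (common factors already cancelled). Leading coefficient of the denominator: 6. Divide through by 6 for the monic polynomial.

Hence the answer: s^3 + 7*s^2/2 + 13*s/6 + 5/6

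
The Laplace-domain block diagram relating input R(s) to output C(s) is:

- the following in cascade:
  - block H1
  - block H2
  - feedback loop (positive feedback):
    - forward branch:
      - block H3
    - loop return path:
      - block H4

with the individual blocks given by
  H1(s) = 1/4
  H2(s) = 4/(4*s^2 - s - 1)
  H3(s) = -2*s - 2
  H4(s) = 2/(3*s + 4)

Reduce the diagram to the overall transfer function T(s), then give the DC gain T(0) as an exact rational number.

Step 1: collapse the loop (H3 forward, H4 return), giving (-6*s^2 - 14*s - 8)/(7*s + 8)
Step 2: reduce the series chain H1, H2, [H3/(1-H3*H4)], giving (-6*s^2 - 14*s - 8)/(28*s^3 + 25*s^2 - 15*s - 8)
Step 2 gives the overall T(s). Then T(0) = -8/(-8) = 1.

Final answer: 1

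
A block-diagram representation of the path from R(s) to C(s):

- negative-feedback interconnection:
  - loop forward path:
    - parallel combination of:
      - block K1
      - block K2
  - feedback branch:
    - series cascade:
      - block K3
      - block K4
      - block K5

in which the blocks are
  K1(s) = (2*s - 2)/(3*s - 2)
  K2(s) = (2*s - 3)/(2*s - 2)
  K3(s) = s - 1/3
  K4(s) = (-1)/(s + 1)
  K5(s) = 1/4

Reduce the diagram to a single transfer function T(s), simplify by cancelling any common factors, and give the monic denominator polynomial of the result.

[1] parallel reduction of K1, K2 gives (10*s^2 - 21*s + 10)/(6*s^2 - 10*s + 4)
[2] multiply K3, K4, K5 (series) gives (1 - 3*s)/(12*s + 12)
[3] reduce the feedback loop with forward (K1+K2) and return (K3*K4*K5) gives (120*s^3 - 132*s^2 - 132*s + 120)/(42*s^3 + 25*s^2 - 123*s + 58)
That last expression is T(s), already simplified. Scaling its denominator by 1/42 (the reciprocal of the leading coefficient) yields the monic denominator.

Answer: s^3 + 25*s^2/42 - 41*s/14 + 29/21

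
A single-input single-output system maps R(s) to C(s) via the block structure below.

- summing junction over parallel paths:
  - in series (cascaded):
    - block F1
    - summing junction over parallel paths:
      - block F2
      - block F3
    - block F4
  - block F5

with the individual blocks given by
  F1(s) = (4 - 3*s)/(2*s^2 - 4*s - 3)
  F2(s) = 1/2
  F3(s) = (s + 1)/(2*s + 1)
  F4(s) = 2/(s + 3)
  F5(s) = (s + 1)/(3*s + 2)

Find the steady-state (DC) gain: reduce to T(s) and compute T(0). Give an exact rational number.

The answer is -5/6.

Reasoning:
Step 1. combine F2, F3 in parallel gives (4*s + 3)/(4*s + 2)
Step 2. series reduction of F1, (F2+F3), F4 gives (-12*s^2 + 7*s + 12)/(4*s^4 + 6*s^3 - 28*s^2 - 33*s - 9)
Step 3. add (F1*(F2+F3)*F4), F5 (parallel) gives (4*s^5 + 10*s^4 - 58*s^3 - 64*s^2 + 8*s + 15)/(12*s^5 + 26*s^4 - 72*s^3 - 155*s^2 - 93*s - 18)
DC gain: substitute s = 0 into T(s) from step 3: T(0) = 15/(-18) = -5/6.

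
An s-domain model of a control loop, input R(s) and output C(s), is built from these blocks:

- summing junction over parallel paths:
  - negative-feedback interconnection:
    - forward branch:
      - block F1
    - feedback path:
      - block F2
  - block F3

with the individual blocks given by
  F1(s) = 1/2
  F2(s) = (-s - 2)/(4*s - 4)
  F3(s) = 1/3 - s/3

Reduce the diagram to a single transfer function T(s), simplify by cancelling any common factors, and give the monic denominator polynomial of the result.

The answer is s - 10/7.

Reasoning:
1. collapse the loop (F1 forward, F2 return), giving (4*s - 4)/(7*s - 10)
2. combine [F1/(1+F1*F2)], F3 in parallel, giving (-7*s^2 + 29*s - 22)/(21*s - 30)
Step 2 gives the fully reduced T(s), with no common factor left to cancel. The denominator's leading coefficient is 21, so divide each of its coefficients by 21 to get the monic form.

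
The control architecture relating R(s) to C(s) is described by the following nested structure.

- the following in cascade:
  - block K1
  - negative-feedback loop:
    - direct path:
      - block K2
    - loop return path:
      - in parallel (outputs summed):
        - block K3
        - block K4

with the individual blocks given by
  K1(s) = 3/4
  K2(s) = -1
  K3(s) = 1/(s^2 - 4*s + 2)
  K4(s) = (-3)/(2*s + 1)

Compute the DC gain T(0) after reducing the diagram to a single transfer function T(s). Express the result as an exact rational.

The answer is -3/14.

Reasoning:
Step 1: combine K3, K4 in parallel = (-3*s^2 + 14*s - 5)/(2*s^3 - 7*s^2 + 2)
Step 2: feedback reduction of K2, (K3+K4) = (-2*s^3 + 7*s^2 - 2)/(2*s^3 - 4*s^2 - 14*s + 7)
Step 3: multiply K1, [K2/(1+K2*(K3+K4))] (series) = (-6*s^3 + 21*s^2 - 6)/(8*s^3 - 16*s^2 - 56*s + 28)
That last expression is T(s); at s = 0 only the constant terms survive, so T(0) = -6/28 = -3/14.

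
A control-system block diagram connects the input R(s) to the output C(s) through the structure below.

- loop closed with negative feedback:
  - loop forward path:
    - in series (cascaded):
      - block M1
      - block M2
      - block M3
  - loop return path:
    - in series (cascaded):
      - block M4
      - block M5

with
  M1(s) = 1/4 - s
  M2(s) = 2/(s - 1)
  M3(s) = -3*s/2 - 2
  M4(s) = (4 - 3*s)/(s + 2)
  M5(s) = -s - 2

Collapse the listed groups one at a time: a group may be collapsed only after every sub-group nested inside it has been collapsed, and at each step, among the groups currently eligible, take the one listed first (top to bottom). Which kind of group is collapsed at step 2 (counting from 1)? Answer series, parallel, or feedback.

1. reduce the series chain M1, M2, M3
2. series reduction of M4, M5
3. reduce the feedback loop with forward (M1*M2*M3) and return (M4*M5)
Step 2: series.

Final answer: series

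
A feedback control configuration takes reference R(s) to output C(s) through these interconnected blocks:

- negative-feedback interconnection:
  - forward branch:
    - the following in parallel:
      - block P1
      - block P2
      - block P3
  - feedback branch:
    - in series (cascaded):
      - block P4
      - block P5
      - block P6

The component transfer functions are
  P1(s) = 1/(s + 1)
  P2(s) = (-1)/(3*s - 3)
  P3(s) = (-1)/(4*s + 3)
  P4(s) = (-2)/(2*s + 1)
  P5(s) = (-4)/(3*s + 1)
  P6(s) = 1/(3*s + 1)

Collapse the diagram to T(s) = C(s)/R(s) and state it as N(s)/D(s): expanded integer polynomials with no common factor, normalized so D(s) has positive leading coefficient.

Step 1: add P1, P2, P3 (parallel) = (5*s^2 - 10*s - 9)/(12*s^3 + 9*s^2 - 12*s - 9)
Step 2: multiply P4, P5, P6 (series) = 8/(18*s^3 + 21*s^2 + 8*s + 1)
Step 3: reduce the feedback loop with forward (P1+P2+P3) and return (P4*P5*P6); the result is T(s) itself (integer coefficients, no common factor, positive leading denominator coefficient)

Answer: (90*s^5 - 75*s^4 - 332*s^3 - 264*s^2 - 82*s - 9)/(216*s^6 + 414*s^5 + 69*s^4 - 330*s^3 - 236*s^2 - 164*s - 81)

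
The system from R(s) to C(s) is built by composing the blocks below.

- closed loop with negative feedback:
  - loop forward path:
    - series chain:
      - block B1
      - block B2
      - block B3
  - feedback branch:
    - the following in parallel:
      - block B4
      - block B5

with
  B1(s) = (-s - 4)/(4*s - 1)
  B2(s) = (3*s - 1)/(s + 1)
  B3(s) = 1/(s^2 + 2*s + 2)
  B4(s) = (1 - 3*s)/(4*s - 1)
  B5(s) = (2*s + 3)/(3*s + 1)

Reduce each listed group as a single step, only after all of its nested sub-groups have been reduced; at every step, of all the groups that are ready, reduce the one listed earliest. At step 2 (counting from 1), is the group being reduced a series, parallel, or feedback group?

The answer is parallel.

Reasoning:
Step 1. reduce the series chain B1, B2, B3
Step 2. add B4, B5 (parallel)
Step 3. apply the feedback formula to (B1*B2*B3), (B4+B5)
Step 2 collapses a parallel group.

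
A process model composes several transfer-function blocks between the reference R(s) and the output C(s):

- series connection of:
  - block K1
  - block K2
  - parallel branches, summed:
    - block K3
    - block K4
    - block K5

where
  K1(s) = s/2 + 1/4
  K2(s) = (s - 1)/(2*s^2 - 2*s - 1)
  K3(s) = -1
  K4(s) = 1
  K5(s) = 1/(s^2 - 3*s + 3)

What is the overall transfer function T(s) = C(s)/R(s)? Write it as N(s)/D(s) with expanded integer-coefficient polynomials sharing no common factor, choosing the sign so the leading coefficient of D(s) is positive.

The answer is (2*s^2 - s - 1)/(8*s^4 - 32*s^3 + 44*s^2 - 12*s - 12).

Reasoning:
(1) combine K3, K4, K5 in parallel: 1/(s^2 - 3*s + 3)
(2) combine K1, K2, (K3+K4+K5) in series, giving the overall T(s)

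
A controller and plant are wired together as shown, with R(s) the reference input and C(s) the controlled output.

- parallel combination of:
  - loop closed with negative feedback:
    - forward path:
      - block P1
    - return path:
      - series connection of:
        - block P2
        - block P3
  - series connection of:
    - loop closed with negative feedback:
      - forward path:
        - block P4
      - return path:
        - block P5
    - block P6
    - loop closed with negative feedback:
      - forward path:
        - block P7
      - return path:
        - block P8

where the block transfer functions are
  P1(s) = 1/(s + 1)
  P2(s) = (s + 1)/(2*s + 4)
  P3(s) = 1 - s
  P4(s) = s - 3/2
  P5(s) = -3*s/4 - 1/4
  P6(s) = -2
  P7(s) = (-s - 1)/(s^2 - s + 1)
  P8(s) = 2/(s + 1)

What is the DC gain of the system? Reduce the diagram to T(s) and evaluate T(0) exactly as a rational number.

Step 1: reduce the series chain P2, P3: (1 - s^2)/(2*s + 4)
Step 2: close the feedback loop around P1, (P2*P3): (2*s + 4)/(s^2 + 6*s + 5)
Step 3: feedback reduction of P4, P5: (12 - 8*s)/(6*s^2 - 7*s - 11)
Step 4: collapse the loop (P7 forward, P8 return): (-s - 1)/(s^2 - s - 1)
Step 5: combine [P4/(1+P4*P5)], P6, [P7/(1+P7*P8)] in series: (-16*s^2 + 8*s + 24)/(6*s^4 - 13*s^3 - 10*s^2 + 18*s + 11)
Step 6: combine [P1/(1+P1*(P2*P3))], ([P4/(1+P4*P5)]*P6*[P7/(1+P7*P8)]) in parallel: (12*s^5 - 18*s^4 - 160*s^3 - 12*s^2 + 278*s + 164)/(6*s^6 + 23*s^5 - 58*s^4 - 107*s^3 + 69*s^2 + 156*s + 55)
That last expression is T(s); at s = 0 only the constant terms survive, so T(0) = 164/55.

Answer: 164/55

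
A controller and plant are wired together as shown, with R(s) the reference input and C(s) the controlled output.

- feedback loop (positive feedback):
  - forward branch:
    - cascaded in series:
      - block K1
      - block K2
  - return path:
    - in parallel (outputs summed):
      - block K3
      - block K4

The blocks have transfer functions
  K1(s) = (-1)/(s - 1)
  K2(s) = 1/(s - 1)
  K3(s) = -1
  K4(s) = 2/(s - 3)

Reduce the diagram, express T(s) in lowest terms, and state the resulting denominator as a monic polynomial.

The answer is s^3 - 5*s^2 + 6*s + 2.

Reasoning:
Step 1 - reduce the series chain K1, K2: (-1)/(s^2 - 2*s + 1)
Step 2 - combine K3, K4 in parallel: (5 - s)/(s - 3)
Step 3 - reduce the feedback loop with forward (K1*K2) and return (K3+K4): (3 - s)/(s^3 - 5*s^2 + 6*s + 2)
No further cancellation is possible in the step-3 result, so that is T(s). Its denominator is already monic.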